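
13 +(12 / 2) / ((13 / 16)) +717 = 9586 / 13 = 737.38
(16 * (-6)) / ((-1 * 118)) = 48 / 59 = 0.81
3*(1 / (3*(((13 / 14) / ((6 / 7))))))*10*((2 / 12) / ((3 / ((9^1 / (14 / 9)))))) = 270 / 91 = 2.97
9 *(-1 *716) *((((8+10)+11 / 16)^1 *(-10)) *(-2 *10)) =-24084450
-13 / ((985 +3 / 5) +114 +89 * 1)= -0.01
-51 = -51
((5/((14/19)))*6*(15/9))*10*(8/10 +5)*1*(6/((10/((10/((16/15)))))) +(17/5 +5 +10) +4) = 3088355/28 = 110298.39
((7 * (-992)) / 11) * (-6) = 3787.64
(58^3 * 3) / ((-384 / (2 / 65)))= -24389 / 520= -46.90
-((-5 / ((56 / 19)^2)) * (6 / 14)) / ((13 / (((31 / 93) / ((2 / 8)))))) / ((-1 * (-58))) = 1805 / 4137952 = 0.00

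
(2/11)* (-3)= -6/11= -0.55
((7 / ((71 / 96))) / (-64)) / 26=-21 / 3692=-0.01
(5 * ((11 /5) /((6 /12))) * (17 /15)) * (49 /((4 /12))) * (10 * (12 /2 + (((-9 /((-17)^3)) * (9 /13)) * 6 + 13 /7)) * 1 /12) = 270747169 /11271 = 24021.57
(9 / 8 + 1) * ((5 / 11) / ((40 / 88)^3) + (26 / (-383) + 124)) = 20960881 / 76600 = 273.64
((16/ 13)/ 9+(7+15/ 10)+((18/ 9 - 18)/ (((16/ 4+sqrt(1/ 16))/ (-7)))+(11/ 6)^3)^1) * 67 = 2757.17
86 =86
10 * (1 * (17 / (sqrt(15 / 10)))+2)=20+170 * sqrt(6) / 3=158.80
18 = 18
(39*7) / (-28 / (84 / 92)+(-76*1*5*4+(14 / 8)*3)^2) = 0.00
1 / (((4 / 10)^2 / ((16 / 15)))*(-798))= -10 / 1197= -0.01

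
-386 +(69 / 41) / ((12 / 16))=-15734 / 41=-383.76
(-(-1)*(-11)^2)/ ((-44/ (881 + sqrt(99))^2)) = -2134715-29073*sqrt(11)/ 2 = -2182927.12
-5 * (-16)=80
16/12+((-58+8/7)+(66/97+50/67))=-54.10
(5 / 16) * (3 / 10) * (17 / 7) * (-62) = -1581 / 112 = -14.12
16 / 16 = 1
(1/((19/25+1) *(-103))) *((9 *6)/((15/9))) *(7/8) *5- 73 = -1337519/18128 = -73.78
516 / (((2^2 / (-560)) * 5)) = -14448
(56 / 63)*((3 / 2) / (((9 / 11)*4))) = 11 / 27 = 0.41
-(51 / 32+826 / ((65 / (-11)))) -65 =152237 / 2080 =73.19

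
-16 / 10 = -8 / 5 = -1.60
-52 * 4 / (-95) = 208 / 95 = 2.19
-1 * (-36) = 36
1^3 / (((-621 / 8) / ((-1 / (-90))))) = -4 / 27945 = -0.00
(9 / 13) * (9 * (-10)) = -810 / 13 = -62.31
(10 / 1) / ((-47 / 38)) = -380 / 47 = -8.09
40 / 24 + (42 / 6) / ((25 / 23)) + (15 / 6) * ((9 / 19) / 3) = 24229 / 2850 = 8.50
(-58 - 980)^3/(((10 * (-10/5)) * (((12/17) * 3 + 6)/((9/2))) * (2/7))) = 49908014163/460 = 108495682.96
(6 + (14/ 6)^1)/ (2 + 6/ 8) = 100/ 33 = 3.03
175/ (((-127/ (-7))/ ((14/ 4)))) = 8575/ 254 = 33.76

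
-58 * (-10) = 580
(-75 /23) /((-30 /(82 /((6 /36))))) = 1230 /23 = 53.48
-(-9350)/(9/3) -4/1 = 9338/3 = 3112.67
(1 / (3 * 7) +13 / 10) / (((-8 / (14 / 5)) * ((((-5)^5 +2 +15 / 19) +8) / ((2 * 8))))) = 5377 / 2218875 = 0.00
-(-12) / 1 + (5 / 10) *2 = 13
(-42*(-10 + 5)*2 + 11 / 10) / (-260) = -4211 / 2600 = -1.62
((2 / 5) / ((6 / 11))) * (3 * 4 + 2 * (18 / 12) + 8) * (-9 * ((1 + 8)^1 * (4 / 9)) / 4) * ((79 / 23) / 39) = -869 / 65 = -13.37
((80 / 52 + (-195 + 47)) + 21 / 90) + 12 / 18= -145.56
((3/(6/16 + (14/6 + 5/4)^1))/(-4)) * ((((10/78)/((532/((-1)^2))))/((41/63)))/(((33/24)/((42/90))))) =-252/10582715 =-0.00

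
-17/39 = -0.44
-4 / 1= -4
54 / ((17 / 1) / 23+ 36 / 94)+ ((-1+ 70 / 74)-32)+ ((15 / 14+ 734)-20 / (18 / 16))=4147173619 / 5655006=733.36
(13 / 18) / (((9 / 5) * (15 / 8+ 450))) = 52 / 58563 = 0.00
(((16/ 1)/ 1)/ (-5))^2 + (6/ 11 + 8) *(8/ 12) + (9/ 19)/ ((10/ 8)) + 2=287102/ 15675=18.32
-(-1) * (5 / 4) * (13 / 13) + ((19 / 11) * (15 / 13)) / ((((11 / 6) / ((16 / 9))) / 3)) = 44345 / 6292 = 7.05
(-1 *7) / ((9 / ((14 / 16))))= -49 / 72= -0.68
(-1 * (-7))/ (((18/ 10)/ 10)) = 350/ 9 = 38.89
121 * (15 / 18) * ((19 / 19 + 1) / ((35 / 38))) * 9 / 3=4598 / 7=656.86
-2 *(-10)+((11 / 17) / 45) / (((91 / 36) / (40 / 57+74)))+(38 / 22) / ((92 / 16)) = 2311836776 / 111546435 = 20.73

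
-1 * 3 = -3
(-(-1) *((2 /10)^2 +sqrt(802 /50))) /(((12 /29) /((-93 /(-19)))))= 899 /1900 +899 *sqrt(401) /380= 47.85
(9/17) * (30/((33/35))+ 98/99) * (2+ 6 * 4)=84448/187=451.59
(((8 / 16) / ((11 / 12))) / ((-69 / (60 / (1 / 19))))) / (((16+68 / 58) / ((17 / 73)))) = -187340 / 1532927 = -0.12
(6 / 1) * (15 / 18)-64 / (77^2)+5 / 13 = 5.37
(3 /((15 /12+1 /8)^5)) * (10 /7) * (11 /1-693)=-594.69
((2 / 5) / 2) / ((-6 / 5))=-1 / 6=-0.17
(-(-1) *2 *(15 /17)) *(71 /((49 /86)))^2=1118497080 /40817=27402.73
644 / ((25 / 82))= 52808 / 25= 2112.32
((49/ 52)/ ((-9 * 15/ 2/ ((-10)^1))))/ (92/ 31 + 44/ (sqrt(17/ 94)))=-84847/ 2190525012 + 73997 * sqrt(1598)/ 2190525012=0.00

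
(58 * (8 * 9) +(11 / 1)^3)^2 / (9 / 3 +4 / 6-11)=-90981147 / 22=-4135506.68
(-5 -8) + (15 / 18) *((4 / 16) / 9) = -2803 / 216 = -12.98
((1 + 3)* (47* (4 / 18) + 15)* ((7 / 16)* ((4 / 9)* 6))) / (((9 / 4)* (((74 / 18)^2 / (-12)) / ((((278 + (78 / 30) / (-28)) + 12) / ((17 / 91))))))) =-6766339944 / 116365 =-58147.55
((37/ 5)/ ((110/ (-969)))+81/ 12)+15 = -47781/ 1100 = -43.44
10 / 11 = 0.91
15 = 15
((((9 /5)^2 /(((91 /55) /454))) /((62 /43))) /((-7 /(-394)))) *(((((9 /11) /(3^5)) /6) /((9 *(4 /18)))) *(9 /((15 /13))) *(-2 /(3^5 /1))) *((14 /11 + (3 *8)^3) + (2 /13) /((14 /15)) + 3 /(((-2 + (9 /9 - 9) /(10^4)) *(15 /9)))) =-66551666089704421 /7700706488475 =-8642.28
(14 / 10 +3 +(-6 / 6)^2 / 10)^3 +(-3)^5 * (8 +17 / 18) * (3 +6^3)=-3807243 / 8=-475905.38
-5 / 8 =-0.62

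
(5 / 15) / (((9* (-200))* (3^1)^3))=-1 / 145800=-0.00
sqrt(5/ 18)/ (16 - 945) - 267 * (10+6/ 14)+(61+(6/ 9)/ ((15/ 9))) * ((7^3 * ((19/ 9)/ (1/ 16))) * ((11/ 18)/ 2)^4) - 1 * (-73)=115387686553/ 33067440 - sqrt(10)/ 5574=3489.46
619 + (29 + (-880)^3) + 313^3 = -650807055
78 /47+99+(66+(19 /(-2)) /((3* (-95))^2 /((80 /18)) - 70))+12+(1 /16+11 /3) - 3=58942505689 /328575120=179.39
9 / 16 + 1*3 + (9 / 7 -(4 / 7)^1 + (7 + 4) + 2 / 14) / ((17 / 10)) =20063 / 1904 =10.54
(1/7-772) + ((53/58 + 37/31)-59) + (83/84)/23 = -1439354393/1736868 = -828.71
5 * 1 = 5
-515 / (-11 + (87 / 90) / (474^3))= 1645369750800 / 35143819891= 46.82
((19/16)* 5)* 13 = 1235/16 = 77.19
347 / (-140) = -347 / 140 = -2.48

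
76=76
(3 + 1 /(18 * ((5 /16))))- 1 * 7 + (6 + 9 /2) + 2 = 781 /90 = 8.68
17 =17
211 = 211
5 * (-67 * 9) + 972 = -2043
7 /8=0.88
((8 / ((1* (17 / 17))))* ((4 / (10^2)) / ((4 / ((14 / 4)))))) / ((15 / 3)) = 7 / 125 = 0.06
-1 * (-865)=865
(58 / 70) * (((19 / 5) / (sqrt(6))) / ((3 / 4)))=1102 * sqrt(6) / 1575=1.71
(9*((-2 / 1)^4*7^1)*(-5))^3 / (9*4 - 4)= -4000752000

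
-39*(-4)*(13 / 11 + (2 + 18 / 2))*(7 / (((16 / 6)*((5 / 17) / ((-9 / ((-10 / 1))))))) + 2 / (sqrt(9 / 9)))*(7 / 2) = 73401783 / 1100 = 66728.89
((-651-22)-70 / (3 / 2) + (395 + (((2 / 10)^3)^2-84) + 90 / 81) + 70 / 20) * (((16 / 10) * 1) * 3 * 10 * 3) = -909124856 / 15625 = -58183.99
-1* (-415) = 415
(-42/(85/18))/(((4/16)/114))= -4055.72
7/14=1/2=0.50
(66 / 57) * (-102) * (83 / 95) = -186252 / 1805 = -103.19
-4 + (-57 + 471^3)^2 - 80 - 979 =10917544453597853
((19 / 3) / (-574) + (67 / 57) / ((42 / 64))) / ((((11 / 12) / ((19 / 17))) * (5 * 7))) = 69890 / 1127049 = 0.06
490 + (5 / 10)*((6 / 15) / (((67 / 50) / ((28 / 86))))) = 1411830 / 2881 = 490.05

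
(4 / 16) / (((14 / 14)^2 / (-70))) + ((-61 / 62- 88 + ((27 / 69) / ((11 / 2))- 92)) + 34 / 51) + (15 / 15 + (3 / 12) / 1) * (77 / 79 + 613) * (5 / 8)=2096133803 / 7435164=281.92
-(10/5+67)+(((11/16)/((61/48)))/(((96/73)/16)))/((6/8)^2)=-31457/549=-57.30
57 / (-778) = -57 / 778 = -0.07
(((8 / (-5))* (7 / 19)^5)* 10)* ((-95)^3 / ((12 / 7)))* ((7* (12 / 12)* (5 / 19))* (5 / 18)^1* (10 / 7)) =39704.86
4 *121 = 484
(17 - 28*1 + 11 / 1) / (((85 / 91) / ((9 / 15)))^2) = 0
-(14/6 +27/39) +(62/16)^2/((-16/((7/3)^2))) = -974653/119808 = -8.14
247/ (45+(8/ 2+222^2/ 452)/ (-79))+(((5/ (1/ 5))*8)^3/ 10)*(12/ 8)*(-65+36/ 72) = -30104108595031/ 388942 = -77399994.33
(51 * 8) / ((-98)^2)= 102 / 2401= 0.04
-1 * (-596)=596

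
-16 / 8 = -2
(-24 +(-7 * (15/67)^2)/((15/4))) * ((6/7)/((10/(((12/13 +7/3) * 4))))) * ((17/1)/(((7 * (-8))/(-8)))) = -934035216/14297465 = -65.33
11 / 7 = 1.57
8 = 8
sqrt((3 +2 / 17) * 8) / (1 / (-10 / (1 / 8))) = -160 * sqrt(1802) / 17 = -399.53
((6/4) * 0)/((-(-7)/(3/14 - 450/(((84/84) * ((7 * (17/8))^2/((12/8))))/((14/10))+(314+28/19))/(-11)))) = 0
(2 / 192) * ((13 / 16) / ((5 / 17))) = 221 / 7680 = 0.03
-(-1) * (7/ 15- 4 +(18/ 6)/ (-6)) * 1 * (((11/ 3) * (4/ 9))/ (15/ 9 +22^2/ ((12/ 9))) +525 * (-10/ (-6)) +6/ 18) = -260711924/ 73845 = -3530.53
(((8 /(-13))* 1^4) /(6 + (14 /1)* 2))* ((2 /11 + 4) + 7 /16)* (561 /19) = -2.47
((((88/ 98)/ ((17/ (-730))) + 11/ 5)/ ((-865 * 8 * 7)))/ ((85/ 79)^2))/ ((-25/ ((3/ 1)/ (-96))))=945118317/ 1166130028000000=0.00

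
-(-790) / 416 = 395 / 208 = 1.90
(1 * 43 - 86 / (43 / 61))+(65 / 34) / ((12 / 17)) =-1831 / 24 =-76.29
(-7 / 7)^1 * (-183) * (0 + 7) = 1281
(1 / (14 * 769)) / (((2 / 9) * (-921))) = -3 / 6610324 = -0.00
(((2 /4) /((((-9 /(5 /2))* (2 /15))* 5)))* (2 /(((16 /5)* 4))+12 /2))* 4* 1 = -5.13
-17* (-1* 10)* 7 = 1190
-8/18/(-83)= 4/747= 0.01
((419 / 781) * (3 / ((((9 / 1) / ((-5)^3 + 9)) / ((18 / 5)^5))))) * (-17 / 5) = 520429857408 / 12203125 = 42647.26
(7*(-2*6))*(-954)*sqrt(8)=160272*sqrt(2)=226658.84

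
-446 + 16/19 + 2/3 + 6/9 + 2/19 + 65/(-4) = -104873/228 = -459.97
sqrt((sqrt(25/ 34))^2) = 5 *sqrt(34)/ 34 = 0.86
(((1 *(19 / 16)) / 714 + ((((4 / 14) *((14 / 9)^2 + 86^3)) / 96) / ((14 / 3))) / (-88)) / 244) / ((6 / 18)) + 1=3644529907 / 3863414016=0.94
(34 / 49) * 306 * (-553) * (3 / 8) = -616437 / 14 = -44031.21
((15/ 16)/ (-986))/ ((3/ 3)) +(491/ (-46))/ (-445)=3719483/ 161467360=0.02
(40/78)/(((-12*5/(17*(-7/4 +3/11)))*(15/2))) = 17/594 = 0.03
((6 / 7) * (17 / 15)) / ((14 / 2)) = 34 / 245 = 0.14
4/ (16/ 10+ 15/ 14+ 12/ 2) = 280/ 607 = 0.46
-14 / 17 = -0.82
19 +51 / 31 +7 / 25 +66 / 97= 1624199 / 75175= 21.61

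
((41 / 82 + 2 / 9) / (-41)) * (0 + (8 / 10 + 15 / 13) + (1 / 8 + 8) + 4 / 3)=-17803 / 88560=-0.20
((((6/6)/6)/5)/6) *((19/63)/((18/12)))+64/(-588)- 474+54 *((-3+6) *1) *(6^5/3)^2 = 129594679921753/119070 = 1088390693.89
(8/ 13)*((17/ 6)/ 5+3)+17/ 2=4171/ 390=10.69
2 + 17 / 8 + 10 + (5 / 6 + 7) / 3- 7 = 701 / 72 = 9.74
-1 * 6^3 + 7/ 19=-4097/ 19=-215.63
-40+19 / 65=-2581 / 65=-39.71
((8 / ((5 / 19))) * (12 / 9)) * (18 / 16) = 228 / 5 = 45.60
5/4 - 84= -331/4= -82.75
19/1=19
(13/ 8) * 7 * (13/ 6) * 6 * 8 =1183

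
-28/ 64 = -7/ 16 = -0.44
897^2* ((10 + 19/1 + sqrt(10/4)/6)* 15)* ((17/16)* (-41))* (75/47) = -18296506931625/752 - 210304677375* sqrt(10)/3008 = -24551552363.56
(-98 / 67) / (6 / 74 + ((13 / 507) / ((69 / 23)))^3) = -2903724369 / 160963346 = -18.04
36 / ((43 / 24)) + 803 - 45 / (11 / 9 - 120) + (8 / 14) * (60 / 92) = 823.84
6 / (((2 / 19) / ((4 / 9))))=76 / 3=25.33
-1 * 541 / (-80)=541 / 80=6.76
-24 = -24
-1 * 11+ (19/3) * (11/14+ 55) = 14377/42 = 342.31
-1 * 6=-6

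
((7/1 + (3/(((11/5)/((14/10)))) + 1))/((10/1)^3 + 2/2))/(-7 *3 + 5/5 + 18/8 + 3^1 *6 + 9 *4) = 436/1596595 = 0.00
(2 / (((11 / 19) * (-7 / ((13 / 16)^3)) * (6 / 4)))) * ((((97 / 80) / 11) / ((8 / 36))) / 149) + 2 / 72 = 5059949963 / 186093895680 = 0.03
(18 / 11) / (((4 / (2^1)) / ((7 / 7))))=9 / 11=0.82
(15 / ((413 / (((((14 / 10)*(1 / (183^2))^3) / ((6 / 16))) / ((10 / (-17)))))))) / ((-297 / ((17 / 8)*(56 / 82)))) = 4046 / 134917678695610519335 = 0.00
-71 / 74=-0.96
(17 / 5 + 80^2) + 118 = 32607 / 5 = 6521.40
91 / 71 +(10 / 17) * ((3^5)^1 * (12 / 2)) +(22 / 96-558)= 17447885 / 57936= 301.16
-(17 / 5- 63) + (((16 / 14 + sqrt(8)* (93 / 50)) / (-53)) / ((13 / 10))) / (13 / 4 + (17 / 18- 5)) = 6696* sqrt(2) / 99905 + 41694766 / 699335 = 59.72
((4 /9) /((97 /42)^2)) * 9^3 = 571536 /9409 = 60.74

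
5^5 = 3125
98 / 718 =49 / 359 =0.14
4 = 4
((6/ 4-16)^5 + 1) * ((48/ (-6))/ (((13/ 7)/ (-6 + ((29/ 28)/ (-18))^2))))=-1157172649105/ 69888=-16557529.89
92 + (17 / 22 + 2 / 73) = 149037 / 1606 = 92.80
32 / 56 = 4 / 7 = 0.57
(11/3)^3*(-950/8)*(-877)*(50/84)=13861533125/4536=3055893.55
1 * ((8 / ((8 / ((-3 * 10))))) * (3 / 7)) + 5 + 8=1 / 7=0.14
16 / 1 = 16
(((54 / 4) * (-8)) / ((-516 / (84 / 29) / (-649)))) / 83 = -490644 / 103501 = -4.74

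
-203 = -203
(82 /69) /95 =82 /6555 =0.01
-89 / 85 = -1.05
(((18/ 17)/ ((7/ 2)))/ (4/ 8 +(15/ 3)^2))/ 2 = 12/ 2023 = 0.01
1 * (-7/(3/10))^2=4900/9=544.44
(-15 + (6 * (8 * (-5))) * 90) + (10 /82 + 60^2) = -738610 /41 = -18014.88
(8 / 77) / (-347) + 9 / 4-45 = -4568981 / 106876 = -42.75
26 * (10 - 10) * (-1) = 0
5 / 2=2.50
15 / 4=3.75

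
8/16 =1/2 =0.50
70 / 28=2.50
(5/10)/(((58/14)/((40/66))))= 70/957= 0.07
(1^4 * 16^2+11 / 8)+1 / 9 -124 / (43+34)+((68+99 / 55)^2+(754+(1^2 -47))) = 808857919 / 138600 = 5835.92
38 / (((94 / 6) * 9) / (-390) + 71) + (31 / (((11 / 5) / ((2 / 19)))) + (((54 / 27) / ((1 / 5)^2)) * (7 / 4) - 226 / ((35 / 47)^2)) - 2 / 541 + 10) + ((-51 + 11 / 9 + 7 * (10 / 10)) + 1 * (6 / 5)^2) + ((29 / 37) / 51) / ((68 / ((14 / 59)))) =-168204637199253579938 / 481467584657959515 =-349.36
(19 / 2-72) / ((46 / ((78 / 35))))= -975 / 322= -3.03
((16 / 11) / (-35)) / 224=-1 / 5390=-0.00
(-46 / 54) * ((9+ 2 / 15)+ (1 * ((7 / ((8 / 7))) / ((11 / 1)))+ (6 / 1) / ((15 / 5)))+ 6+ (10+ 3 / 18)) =-281911 / 11880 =-23.73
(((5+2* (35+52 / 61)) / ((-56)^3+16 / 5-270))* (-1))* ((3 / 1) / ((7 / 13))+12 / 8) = 772035 / 250339852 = 0.00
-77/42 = -11/6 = -1.83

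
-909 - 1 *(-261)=-648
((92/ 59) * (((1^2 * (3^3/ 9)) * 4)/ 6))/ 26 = 92/ 767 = 0.12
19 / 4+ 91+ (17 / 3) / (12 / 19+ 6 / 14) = 171053 / 1692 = 101.10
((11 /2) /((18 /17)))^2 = 34969 /1296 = 26.98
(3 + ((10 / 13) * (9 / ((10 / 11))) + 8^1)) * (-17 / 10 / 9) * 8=-28.13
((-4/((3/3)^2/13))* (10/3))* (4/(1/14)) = -29120/3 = -9706.67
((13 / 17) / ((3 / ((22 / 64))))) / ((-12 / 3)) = -143 / 6528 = -0.02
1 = 1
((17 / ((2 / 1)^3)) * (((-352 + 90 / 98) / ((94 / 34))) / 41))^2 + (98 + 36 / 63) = 80962821522409 / 570604987456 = 141.89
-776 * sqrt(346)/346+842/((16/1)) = 421/8- 388 * sqrt(346)/173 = 10.91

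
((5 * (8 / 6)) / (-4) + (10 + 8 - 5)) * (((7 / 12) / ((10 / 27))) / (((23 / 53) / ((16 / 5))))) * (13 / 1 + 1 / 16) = 3954489 / 2300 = 1719.34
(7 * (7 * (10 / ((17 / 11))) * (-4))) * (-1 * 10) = 215600 / 17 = 12682.35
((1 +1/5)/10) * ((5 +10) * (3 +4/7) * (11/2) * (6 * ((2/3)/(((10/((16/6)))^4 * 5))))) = 5632/39375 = 0.14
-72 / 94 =-36 / 47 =-0.77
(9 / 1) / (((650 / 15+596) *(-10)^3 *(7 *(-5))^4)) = -27 / 2878198750000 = -0.00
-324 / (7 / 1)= -324 / 7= -46.29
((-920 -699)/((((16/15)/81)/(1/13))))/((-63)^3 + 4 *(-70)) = 1967085/52068016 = 0.04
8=8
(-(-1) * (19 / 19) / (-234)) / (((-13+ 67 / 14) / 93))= 0.05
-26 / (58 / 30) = -13.45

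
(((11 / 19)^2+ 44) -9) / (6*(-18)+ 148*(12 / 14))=7441 / 3971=1.87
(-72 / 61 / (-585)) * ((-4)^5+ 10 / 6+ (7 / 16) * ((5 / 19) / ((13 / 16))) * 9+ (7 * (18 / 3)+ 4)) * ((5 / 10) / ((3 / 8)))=-23120576 / 8814195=-2.62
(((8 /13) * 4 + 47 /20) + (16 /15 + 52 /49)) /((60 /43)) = 4.97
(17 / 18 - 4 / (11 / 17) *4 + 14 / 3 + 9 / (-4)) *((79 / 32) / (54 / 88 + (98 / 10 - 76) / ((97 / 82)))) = 0.95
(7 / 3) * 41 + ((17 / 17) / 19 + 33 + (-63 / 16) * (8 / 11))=125.86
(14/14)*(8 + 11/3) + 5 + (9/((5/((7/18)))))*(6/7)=259/15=17.27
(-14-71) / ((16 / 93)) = -7905 / 16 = -494.06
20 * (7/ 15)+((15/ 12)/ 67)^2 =2011147/ 215472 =9.33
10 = 10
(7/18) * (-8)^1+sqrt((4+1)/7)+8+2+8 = sqrt(35)/7+134/9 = 15.73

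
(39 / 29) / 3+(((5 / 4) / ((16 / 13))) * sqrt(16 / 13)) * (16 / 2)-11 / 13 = -150 / 377+5 * sqrt(13) / 2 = 8.62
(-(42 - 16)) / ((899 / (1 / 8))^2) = -13 / 25862432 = -0.00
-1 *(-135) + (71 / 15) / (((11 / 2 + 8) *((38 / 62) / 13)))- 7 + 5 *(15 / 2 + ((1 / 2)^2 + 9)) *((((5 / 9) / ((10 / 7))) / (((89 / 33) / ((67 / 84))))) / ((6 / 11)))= 6710307281 / 43830720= 153.10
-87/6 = -29/2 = -14.50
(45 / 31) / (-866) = -45 / 26846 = -0.00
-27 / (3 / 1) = -9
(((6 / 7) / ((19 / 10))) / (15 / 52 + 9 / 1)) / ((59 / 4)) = 4160 / 1263367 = 0.00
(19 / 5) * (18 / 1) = 342 / 5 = 68.40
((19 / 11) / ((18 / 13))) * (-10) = -1235 / 99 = -12.47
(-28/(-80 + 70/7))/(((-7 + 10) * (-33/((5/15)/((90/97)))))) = -97/66825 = -0.00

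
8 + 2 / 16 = 65 / 8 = 8.12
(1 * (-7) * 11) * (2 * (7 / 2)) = -539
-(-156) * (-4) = -624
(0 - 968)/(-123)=968/123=7.87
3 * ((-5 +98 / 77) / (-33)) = 41 / 121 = 0.34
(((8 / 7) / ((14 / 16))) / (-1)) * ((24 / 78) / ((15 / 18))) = -1536 / 3185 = -0.48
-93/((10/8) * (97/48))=-17856/485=-36.82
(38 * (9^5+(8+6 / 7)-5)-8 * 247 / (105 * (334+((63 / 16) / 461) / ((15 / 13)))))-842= 2243166.52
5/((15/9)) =3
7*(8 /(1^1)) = 56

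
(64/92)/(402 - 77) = 0.00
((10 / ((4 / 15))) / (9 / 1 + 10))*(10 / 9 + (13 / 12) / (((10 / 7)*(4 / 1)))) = 2.57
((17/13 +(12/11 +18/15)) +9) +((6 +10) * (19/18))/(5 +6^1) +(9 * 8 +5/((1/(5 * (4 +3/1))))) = 1680397/6435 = 261.13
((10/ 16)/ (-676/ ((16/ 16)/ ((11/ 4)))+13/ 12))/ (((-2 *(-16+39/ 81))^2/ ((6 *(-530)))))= 1738665/ 1565652998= 0.00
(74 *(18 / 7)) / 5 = 1332 / 35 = 38.06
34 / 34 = 1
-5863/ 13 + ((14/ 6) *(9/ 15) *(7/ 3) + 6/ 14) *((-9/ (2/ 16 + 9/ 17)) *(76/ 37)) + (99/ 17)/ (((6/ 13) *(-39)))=-2177645511/ 3918670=-555.71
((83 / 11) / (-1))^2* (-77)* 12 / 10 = -289338 / 55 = -5260.69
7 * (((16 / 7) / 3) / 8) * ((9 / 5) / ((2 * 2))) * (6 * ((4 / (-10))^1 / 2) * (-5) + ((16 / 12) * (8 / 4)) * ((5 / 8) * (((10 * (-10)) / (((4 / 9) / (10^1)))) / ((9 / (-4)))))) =2509 / 5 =501.80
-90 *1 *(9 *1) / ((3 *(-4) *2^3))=135 / 16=8.44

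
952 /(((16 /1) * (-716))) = -119 /1432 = -0.08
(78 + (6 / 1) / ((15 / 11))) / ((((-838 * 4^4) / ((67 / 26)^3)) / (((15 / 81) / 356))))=-30978589 / 9060617539584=-0.00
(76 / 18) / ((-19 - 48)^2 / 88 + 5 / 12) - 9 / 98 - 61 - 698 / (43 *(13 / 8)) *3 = -203000510591 / 2231325642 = -90.98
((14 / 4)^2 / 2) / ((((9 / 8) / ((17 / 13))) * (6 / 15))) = 4165 / 234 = 17.80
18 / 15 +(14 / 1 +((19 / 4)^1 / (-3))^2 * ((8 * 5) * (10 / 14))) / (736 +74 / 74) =611117 / 464310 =1.32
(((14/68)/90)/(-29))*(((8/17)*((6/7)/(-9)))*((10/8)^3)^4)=48828125/949116469248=0.00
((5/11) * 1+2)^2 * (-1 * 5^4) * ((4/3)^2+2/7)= -6581250/847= -7770.07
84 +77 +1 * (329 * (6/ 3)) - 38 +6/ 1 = 787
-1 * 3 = -3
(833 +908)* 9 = 15669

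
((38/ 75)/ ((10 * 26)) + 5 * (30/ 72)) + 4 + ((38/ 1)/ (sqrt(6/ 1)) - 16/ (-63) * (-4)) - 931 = -379168577/ 409500 + 19 * sqrt(6)/ 3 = -910.42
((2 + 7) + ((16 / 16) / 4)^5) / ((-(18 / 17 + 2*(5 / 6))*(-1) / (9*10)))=297.23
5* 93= 465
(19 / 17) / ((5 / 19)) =361 / 85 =4.25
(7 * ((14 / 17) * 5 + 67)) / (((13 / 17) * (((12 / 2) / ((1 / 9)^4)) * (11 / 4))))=434 / 72171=0.01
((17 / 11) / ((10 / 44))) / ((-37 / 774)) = -26316 / 185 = -142.25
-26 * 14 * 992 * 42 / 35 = -2166528 / 5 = -433305.60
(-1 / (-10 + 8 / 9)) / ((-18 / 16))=-4 / 41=-0.10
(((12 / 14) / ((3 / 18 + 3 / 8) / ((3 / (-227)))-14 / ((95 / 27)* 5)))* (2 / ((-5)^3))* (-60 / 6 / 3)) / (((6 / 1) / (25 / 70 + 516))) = -6592848 / 70018109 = -0.09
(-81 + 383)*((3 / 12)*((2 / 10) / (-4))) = -151 / 40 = -3.78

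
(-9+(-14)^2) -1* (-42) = 229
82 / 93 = 0.88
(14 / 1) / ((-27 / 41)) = -574 / 27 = -21.26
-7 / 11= -0.64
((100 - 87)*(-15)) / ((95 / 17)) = -663 / 19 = -34.89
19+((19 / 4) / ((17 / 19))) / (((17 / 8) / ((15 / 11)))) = 71231 / 3179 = 22.41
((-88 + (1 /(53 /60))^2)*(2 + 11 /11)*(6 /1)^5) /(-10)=202296.70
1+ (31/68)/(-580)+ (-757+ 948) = 7572449/39440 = 192.00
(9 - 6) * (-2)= -6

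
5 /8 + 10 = 85 /8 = 10.62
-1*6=-6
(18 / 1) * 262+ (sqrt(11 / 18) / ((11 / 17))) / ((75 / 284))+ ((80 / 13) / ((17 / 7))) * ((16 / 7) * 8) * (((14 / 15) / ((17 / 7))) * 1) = 2414 * sqrt(22) / 2475+ 53354740 / 11271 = 4738.38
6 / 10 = 3 / 5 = 0.60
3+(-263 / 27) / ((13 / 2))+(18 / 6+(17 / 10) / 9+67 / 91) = 133331 / 24570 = 5.43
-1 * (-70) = 70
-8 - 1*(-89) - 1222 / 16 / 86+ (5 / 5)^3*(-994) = -628755 / 688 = -913.89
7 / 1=7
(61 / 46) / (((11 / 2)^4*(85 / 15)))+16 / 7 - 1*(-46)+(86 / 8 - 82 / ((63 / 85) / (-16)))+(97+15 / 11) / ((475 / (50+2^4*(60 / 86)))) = 1550596373482817 / 841864234860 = 1841.86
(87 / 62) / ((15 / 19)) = 551 / 310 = 1.78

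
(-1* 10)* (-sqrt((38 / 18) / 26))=5* sqrt(494) / 39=2.85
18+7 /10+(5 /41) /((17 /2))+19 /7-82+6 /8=-59.82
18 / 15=1.20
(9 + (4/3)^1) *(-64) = -661.33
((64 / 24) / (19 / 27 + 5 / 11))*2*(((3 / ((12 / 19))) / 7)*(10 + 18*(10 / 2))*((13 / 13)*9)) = 846450 / 301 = 2812.13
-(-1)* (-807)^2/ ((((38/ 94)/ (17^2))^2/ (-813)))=-97685255424962493/ 361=-270596275415408.57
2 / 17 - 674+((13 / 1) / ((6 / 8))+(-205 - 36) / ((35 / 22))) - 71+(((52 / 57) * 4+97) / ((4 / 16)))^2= 311634058489 / 1933155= 161204.90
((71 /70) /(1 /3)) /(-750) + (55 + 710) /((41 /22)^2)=6479430649 /29417500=220.26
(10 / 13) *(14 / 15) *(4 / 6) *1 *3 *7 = 392 / 39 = 10.05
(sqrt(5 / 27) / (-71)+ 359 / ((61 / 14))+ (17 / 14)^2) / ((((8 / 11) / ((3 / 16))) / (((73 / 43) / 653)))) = 2415564525 / 42971203072-803*sqrt(15) / 765545856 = 0.06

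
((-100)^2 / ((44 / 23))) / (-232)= -14375 / 638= -22.53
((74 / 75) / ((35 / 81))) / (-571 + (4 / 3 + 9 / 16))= -95904 / 23902375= -0.00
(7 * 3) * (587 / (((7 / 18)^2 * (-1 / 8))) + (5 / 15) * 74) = -4560886 / 7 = -651555.14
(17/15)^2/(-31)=-289/6975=-0.04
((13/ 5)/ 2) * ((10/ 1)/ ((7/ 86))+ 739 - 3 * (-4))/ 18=26507/ 420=63.11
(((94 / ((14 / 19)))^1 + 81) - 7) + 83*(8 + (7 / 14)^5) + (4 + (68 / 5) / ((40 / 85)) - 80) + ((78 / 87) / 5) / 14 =821.08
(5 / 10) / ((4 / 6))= 3 / 4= 0.75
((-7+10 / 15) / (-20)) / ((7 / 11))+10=4409 / 420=10.50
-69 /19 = -3.63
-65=-65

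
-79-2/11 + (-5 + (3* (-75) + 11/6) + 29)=-18371/66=-278.35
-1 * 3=-3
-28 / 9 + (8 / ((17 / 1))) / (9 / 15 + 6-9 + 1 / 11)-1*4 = -142136 / 19431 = -7.31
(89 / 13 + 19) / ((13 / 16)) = 5376 / 169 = 31.81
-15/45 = -1/3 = -0.33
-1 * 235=-235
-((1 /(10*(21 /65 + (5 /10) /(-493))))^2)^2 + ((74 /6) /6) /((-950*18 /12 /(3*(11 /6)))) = -160430644536202296827 /9311942819204947059300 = -0.02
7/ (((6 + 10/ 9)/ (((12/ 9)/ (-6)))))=-7/ 32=-0.22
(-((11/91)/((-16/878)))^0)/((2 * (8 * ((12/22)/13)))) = -143/96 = -1.49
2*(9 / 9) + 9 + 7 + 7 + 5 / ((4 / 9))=145 / 4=36.25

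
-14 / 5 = -2.80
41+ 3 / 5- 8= 168 / 5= 33.60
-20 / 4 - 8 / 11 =-63 / 11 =-5.73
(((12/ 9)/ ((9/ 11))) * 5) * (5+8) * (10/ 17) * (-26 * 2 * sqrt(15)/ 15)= -297440 * sqrt(15)/ 1377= -836.59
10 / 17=0.59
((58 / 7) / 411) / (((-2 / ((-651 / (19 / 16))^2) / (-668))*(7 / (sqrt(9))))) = 42892397568 / 49457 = 867266.47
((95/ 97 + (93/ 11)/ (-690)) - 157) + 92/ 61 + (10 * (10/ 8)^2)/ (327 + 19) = -3200582897343/ 20718493840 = -154.48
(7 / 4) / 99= 7 / 396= 0.02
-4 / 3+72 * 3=644 / 3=214.67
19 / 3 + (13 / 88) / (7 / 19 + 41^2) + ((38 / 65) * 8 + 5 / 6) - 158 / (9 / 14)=-384723361177 / 1644580080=-233.93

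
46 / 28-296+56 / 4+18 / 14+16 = -3683 / 14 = -263.07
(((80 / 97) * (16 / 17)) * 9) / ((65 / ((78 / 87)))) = 4608 / 47821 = 0.10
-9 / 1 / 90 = -1 / 10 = -0.10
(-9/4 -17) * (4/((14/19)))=-209/2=-104.50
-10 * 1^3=-10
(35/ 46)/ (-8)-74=-27267/ 368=-74.10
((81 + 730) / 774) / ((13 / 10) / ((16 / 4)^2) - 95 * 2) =-64880 / 11759769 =-0.01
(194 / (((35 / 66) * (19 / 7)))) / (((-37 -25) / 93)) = -19206 / 95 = -202.17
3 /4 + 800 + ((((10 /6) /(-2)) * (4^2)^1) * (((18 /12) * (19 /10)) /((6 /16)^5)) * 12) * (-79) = 1574172019 /324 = 4858555.61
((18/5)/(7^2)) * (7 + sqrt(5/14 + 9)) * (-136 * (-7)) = 1224 * sqrt(1834)/245 + 2448/5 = 703.55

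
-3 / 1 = -3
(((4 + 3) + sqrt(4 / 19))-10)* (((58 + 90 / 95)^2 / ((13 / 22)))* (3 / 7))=-35481600 / 4693 + 23654400* sqrt(19) / 89167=-6404.20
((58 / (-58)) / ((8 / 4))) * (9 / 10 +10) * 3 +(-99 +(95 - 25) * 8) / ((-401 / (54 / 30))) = -147723 / 8020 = -18.42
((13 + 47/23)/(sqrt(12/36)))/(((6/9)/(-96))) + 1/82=-3752.06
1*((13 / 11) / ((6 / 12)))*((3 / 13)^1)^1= 6 / 11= 0.55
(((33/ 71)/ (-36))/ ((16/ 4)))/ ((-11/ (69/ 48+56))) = 919/ 54528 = 0.02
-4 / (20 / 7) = -7 / 5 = -1.40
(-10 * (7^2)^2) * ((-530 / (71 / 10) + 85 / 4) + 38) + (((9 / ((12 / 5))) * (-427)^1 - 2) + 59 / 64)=1672650701 / 4544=368100.95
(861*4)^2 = 11861136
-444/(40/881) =-97791/10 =-9779.10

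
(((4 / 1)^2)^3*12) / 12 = 4096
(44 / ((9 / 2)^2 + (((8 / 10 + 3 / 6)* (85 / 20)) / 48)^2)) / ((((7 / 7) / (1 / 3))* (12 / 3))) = 0.18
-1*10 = -10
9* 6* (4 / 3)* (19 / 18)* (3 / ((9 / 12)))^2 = 1216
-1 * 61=-61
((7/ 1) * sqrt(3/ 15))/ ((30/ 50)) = 7 * sqrt(5)/ 3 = 5.22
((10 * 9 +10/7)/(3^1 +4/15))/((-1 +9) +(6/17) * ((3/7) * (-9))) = 4.22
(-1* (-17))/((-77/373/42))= -38046/11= -3458.73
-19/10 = -1.90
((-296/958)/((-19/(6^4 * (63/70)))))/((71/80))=13810176/646171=21.37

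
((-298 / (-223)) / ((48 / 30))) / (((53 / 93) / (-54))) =-1870695 / 23638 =-79.14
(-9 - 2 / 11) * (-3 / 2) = 303 / 22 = 13.77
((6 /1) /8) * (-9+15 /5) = -9 /2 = -4.50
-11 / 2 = -5.50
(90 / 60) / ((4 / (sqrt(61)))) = 3*sqrt(61) / 8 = 2.93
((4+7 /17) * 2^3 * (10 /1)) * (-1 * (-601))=3606000 /17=212117.65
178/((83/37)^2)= 243682/6889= 35.37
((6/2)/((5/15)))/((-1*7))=-9/7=-1.29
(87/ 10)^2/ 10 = 7569/ 1000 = 7.57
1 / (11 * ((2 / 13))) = 13 / 22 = 0.59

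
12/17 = 0.71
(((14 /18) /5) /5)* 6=0.19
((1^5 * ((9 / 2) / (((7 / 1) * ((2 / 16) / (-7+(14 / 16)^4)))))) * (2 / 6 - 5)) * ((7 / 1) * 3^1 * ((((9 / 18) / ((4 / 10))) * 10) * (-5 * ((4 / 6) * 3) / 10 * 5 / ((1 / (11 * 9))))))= -20481528375 / 1024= -20001492.55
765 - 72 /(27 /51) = 629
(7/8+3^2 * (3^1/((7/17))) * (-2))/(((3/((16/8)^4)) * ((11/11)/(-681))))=3311930/7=473132.86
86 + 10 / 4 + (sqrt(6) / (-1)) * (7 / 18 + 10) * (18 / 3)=177 / 2 - 187 * sqrt(6) / 3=-64.18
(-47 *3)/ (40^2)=-141/ 1600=-0.09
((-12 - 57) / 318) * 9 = -207 / 106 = -1.95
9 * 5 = 45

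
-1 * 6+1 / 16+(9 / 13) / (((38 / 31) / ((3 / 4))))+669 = 2622097 / 3952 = 663.49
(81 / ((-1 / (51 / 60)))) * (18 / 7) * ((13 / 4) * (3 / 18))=-53703 / 560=-95.90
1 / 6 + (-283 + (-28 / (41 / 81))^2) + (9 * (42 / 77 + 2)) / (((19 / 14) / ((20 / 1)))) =6565818143 / 2107974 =3114.75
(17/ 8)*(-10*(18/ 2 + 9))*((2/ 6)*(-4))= 510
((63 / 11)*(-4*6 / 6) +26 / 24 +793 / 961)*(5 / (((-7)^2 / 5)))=-66599125 / 6215748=-10.71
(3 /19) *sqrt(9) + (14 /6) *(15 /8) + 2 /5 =5.25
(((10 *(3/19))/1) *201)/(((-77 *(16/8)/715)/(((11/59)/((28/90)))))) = -97007625/109858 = -883.03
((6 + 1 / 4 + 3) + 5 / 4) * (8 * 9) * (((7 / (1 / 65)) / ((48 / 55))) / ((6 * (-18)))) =-175175 / 48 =-3649.48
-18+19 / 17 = -287 / 17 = -16.88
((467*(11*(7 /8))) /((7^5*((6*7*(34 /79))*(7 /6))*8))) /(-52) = -405823 /13312219648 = -0.00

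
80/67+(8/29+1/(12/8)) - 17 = -86639/5829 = -14.86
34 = 34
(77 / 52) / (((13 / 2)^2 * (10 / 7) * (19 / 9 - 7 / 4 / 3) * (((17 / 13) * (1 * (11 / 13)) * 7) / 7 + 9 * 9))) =441 / 2254850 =0.00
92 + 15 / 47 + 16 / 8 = 4433 / 47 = 94.32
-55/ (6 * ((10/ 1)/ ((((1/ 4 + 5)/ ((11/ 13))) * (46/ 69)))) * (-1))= 91/ 24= 3.79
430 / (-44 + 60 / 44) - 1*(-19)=8.91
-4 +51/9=5/3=1.67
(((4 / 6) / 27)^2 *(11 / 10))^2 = 484 / 1076168025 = 0.00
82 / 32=41 / 16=2.56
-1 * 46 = -46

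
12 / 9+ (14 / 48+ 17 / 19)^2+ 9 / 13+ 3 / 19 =9707317 / 2703168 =3.59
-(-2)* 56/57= 112/57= 1.96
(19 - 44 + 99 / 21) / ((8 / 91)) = -923 / 4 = -230.75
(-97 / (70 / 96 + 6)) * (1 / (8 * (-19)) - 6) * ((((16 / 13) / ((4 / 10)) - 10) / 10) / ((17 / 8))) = -38258352 / 1356277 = -28.21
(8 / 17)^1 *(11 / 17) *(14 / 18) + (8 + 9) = 44833 / 2601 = 17.24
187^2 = 34969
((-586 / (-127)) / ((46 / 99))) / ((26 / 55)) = 21.01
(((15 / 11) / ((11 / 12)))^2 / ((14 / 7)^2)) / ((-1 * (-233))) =8100 / 3411353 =0.00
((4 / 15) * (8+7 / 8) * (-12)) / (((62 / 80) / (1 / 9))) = -1136 / 279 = -4.07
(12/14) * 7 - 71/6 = -35/6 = -5.83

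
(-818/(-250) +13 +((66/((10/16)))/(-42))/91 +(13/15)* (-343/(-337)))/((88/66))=1378695613/107334500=12.84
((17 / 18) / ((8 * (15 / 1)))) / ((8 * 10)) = 17 / 172800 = 0.00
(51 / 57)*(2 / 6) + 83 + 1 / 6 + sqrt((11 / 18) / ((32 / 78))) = sqrt(858) / 24 + 9515 / 114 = 84.69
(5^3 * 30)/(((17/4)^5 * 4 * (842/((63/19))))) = 0.00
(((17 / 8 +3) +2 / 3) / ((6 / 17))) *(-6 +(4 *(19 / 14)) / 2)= -54349 / 1008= -53.92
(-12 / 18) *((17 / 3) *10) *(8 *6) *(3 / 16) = -340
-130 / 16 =-65 / 8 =-8.12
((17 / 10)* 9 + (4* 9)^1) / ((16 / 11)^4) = 7510833 / 655360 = 11.46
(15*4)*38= 2280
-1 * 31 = -31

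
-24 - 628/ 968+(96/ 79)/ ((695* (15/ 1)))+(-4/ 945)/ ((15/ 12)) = -24.65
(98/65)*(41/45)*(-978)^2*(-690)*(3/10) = -271976961.16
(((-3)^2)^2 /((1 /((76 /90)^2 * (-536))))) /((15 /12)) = -3095936 /125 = -24767.49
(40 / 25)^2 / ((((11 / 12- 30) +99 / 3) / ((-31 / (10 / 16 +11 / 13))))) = -825344 / 59925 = -13.77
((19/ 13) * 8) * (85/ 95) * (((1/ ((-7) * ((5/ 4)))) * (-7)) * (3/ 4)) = 408/ 65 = 6.28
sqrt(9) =3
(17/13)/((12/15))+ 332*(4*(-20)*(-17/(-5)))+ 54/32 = -18782541/208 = -90300.68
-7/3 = -2.33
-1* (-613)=613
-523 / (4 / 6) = -1569 / 2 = -784.50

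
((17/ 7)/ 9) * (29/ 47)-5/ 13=-8396/ 38493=-0.22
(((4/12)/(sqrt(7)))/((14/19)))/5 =19 * sqrt(7)/1470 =0.03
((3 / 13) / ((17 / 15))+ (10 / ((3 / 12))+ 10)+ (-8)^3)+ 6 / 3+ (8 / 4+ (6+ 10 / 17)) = -99717 / 221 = -451.21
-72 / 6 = -12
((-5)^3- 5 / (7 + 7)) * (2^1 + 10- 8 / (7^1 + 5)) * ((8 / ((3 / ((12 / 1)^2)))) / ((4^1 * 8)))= -119340 / 7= -17048.57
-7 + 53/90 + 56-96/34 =71551/1530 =46.77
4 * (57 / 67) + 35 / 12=5081 / 804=6.32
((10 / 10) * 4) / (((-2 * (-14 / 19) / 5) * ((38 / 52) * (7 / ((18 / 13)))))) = 180 / 49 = 3.67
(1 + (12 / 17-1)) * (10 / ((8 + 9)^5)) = 120 / 24137569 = 0.00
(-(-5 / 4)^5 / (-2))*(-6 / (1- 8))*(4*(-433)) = 2265.28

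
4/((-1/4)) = -16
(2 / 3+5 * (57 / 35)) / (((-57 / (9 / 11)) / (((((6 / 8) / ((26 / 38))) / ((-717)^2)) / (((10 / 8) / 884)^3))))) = -31458292736 / 329873775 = -95.36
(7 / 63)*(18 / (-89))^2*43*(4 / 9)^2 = 2752 / 71289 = 0.04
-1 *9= -9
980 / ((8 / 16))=1960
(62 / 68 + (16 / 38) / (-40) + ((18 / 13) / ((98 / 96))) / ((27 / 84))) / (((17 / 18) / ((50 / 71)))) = 3.82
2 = 2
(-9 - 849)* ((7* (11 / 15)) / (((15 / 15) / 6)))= -132132 / 5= -26426.40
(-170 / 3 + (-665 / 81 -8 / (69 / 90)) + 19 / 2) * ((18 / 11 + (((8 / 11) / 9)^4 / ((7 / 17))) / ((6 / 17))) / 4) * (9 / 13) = -404791376050955 / 21713696448444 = -18.64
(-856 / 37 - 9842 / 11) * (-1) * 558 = 208452060 / 407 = 512167.22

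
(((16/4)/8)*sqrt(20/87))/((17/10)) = 10*sqrt(435)/1479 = 0.14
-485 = -485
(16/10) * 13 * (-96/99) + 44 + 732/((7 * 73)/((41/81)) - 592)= 25.58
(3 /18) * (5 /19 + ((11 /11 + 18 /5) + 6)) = 172 /95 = 1.81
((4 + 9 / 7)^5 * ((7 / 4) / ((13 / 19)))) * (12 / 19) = 208031871 / 31213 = 6664.91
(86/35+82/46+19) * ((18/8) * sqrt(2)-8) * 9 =-1007.73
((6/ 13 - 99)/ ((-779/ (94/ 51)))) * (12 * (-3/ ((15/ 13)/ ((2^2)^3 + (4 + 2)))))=-6743184/ 13243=-509.19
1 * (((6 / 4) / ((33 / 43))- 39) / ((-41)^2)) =-815 / 36982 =-0.02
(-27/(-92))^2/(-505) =-729/4274320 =-0.00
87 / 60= 1.45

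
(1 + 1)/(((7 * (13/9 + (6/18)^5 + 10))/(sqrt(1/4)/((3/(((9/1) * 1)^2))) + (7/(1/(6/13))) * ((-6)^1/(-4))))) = 115911/253162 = 0.46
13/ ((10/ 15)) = 19.50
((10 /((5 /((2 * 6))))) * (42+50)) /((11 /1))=2208 /11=200.73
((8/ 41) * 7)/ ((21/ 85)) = 680/ 123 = 5.53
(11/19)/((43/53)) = 583/817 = 0.71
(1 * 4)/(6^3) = 1/54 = 0.02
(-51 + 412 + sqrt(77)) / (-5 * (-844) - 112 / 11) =11 * sqrt(77) / 46308 + 3971 / 46308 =0.09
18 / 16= 1.12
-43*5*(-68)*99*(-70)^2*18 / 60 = 2127648600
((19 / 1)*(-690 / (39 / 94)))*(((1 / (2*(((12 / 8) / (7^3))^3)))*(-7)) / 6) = 232070365568440 / 1053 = 220389710891.21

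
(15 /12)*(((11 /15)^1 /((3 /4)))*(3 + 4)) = 77 /9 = 8.56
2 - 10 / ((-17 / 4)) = 74 / 17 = 4.35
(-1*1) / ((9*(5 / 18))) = -0.40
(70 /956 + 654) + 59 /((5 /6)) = 1732447 /2390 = 724.87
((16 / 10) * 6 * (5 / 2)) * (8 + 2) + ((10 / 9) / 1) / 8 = 8645 / 36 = 240.14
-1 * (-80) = 80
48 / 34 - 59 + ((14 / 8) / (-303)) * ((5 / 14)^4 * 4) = -1627954481 / 28268688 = -57.59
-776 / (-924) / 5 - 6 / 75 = 508 / 5775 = 0.09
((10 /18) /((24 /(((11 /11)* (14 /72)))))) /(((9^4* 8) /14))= 245 /204073344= 0.00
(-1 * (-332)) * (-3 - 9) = -3984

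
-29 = -29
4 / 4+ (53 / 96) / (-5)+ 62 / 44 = 12137 / 5280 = 2.30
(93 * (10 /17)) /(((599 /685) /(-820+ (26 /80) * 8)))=-520724670 /10183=-51136.67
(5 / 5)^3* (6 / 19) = 0.32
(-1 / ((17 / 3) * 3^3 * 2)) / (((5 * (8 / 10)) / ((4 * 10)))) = -5 / 153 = -0.03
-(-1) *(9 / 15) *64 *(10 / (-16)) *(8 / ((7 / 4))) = -768 / 7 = -109.71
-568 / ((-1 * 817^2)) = 568 / 667489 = 0.00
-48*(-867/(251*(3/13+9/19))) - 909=-4903419/7279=-673.64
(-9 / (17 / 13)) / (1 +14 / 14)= -117 / 34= -3.44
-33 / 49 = -0.67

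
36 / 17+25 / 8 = 713 / 136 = 5.24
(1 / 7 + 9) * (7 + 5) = 768 / 7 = 109.71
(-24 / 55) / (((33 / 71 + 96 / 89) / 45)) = -454968 / 35761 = -12.72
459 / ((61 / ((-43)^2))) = 848691 / 61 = 13912.97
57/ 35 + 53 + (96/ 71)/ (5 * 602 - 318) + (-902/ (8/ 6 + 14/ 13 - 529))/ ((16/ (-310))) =267793720823/ 12489520540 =21.44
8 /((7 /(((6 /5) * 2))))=96 /35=2.74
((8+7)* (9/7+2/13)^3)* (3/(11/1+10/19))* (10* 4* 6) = 153769424400/55010683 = 2795.26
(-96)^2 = 9216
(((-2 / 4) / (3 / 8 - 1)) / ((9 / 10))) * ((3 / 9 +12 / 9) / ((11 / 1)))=40 / 297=0.13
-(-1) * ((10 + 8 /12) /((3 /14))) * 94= 42112 /9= 4679.11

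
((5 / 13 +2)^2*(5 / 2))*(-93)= -446865 / 338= -1322.09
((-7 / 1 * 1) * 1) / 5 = -7 / 5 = -1.40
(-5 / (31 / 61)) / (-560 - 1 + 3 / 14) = 4270 / 243381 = 0.02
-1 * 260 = -260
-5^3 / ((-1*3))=125 / 3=41.67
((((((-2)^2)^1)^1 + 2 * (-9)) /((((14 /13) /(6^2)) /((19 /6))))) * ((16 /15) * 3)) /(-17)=278.96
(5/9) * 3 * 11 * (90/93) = 550/31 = 17.74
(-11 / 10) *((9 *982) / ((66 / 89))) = -131097 / 10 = -13109.70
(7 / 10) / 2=7 / 20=0.35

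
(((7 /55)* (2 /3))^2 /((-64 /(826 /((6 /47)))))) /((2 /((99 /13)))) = -951139 /343200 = -2.77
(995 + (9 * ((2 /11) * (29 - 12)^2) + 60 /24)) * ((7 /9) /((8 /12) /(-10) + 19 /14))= 2641835 /2981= 886.22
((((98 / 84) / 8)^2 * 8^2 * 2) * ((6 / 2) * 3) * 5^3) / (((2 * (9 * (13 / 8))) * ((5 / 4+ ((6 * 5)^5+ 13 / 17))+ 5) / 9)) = 119000 / 3068743743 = 0.00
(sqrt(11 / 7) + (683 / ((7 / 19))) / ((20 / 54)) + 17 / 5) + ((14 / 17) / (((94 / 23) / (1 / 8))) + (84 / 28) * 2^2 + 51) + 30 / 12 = sqrt(77) / 7 + 1135231227 / 223720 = 5075.59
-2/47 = -0.04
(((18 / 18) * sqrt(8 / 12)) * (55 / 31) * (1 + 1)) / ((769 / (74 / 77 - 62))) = -47000 * sqrt(6) / 500619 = -0.23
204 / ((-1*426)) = -34 / 71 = -0.48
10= 10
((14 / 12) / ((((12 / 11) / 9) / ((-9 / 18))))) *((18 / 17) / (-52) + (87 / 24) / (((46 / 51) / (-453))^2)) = -263401196435685 / 59857408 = -4400477.82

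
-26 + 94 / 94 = -25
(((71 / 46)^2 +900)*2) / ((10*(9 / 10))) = 1909441 / 9522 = 200.53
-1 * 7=-7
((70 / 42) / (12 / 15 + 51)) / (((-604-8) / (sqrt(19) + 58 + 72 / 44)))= -4100 / 1307691-25*sqrt(19) / 475524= -0.00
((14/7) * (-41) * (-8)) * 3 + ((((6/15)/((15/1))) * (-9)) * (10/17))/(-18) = 501842/255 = 1968.01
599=599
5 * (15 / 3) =25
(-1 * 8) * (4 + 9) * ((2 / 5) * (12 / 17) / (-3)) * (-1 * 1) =-832 / 85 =-9.79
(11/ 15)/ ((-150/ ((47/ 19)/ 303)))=-517/ 12953250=-0.00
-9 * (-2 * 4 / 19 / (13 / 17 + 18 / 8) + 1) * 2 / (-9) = 6702 / 3895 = 1.72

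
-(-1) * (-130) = -130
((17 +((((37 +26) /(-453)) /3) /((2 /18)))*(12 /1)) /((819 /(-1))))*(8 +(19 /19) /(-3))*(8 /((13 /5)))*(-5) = 8330600 /4823091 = 1.73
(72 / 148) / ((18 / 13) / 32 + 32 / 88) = 41184 / 34447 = 1.20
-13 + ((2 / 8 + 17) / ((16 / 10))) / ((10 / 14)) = 67 / 32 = 2.09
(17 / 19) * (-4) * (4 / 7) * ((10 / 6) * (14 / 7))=-2720 / 399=-6.82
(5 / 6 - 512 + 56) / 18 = -2731 / 108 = -25.29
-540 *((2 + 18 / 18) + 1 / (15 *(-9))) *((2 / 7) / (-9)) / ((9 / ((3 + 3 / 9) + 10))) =76.00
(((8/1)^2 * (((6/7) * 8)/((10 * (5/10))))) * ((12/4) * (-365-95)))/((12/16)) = -1130496/7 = -161499.43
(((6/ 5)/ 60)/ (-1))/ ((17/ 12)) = -6/ 425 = -0.01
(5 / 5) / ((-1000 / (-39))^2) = 0.00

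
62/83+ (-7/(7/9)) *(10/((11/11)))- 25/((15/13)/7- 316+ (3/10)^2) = -21266383148/238482323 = -89.17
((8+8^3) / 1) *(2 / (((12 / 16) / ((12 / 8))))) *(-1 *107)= -222560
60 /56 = 15 /14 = 1.07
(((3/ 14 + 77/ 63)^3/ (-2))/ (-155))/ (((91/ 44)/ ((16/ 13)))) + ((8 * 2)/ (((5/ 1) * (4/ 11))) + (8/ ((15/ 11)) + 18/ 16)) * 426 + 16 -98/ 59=72947889557057869/ 10820568884580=6741.59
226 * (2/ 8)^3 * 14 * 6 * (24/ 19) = 7119/ 19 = 374.68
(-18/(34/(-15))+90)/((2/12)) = 9990/17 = 587.65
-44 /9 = -4.89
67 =67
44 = 44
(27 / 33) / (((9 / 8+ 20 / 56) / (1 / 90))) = 28 / 4565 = 0.01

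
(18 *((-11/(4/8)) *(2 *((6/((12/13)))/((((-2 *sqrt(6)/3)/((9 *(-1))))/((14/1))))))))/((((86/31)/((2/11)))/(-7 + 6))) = 457002 *sqrt(6)/43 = 26033.06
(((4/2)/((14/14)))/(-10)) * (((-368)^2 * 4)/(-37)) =541696/185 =2928.09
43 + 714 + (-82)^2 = 7481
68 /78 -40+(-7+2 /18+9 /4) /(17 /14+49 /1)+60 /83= -525634675 /13653666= -38.50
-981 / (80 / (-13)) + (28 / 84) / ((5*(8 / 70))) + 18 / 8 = 162.25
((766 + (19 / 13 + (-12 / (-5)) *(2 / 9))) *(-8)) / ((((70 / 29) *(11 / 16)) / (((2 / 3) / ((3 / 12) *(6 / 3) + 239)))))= -1111810816 / 107882775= -10.31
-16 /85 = -0.19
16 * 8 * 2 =256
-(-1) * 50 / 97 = 50 / 97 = 0.52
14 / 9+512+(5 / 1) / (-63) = 10783 / 21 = 513.48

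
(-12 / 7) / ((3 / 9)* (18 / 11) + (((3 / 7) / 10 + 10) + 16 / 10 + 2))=-264 / 2185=-0.12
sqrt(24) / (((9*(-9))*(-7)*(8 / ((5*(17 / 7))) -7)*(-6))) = 85*sqrt(6) / 916839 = 0.00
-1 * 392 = -392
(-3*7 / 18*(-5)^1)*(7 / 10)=49 / 12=4.08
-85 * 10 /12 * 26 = -1841.67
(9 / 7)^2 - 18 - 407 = -20744 / 49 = -423.35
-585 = -585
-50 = -50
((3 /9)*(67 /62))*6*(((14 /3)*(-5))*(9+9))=-28140 /31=-907.74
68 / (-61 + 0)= -68 / 61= -1.11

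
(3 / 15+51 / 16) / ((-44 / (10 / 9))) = -271 / 3168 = -0.09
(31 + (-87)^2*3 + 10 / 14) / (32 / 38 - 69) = -3024249 / 9065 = -333.62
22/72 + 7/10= 181/180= 1.01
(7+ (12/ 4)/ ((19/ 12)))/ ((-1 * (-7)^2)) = -169/ 931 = -0.18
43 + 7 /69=43.10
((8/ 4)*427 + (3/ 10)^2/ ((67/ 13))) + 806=1660.02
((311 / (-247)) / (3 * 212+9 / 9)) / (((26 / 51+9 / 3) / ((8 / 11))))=-126888 / 309800491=-0.00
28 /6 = 14 /3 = 4.67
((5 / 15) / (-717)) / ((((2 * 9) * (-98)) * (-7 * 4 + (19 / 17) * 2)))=-17 / 1661931432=-0.00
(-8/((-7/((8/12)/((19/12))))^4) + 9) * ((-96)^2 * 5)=129764677063680/312900721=414715.17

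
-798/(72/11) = -1463/12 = -121.92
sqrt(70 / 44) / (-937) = -sqrt(770) / 20614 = -0.00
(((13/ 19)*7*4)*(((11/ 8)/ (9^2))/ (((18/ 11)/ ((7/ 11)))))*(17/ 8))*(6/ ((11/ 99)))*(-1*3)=-119119/ 2736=-43.54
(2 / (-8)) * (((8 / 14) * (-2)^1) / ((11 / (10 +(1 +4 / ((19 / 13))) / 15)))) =5842 / 21945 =0.27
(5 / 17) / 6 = 5 / 102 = 0.05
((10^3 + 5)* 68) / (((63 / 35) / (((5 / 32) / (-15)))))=-28475 / 72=-395.49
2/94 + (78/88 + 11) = 24625/2068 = 11.91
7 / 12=0.58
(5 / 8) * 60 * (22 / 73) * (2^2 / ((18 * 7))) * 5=2750 / 1533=1.79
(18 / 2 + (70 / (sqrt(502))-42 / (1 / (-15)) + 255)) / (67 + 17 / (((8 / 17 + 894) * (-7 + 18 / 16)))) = 12506935 * sqrt(502) / 6009113441 + 319462854 / 23940691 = 13.39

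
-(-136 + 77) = 59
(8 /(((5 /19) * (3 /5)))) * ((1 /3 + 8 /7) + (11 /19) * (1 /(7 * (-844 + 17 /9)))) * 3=3246352 /14469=224.37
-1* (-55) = 55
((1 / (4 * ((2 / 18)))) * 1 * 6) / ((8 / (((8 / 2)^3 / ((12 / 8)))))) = 72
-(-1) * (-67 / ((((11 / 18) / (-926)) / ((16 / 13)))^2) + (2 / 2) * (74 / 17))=-81008513849590 / 347633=-233028837.45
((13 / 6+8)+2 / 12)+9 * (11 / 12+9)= 1195 / 12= 99.58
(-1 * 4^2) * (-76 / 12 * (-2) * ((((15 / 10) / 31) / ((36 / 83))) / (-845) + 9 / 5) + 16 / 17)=-1522304252 / 4007835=-379.83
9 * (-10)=-90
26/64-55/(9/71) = -124843/288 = -433.48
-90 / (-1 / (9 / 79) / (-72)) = -58320 / 79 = -738.23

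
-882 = -882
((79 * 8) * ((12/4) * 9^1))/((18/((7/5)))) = 6636/5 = 1327.20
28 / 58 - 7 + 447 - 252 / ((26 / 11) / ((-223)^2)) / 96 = -330477579 / 6032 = -54787.40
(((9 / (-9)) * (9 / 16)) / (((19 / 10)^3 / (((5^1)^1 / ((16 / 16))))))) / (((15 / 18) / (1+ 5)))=-20250 / 6859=-2.95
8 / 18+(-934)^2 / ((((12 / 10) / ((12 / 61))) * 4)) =19628254 / 549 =35752.74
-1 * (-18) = 18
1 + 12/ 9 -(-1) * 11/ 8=89/ 24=3.71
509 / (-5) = -509 / 5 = -101.80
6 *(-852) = -5112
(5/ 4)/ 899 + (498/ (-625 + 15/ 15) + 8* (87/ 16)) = 3992589/ 93496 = 42.70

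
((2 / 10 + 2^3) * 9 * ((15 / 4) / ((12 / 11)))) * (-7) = -28413 / 16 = -1775.81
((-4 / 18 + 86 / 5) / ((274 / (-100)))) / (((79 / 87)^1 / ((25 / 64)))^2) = -501971875 / 437768704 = -1.15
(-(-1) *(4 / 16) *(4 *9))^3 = 729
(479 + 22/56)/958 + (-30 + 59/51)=-38773531/1368024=-28.34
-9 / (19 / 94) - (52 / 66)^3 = -30736646 / 682803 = -45.02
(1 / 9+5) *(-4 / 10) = -2.04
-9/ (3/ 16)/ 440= -6/ 55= -0.11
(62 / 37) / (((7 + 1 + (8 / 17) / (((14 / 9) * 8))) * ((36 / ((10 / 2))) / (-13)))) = -239785 / 637029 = -0.38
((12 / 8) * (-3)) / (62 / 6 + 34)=-27 / 266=-0.10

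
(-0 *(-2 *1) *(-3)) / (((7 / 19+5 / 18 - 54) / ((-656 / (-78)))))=0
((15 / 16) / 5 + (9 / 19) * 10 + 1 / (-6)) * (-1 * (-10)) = 21695 / 456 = 47.58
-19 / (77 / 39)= -741 / 77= -9.62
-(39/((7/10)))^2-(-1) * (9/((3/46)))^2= 781056/49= 15939.92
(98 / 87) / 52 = 0.02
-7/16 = -0.44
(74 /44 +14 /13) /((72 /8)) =263 /858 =0.31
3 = 3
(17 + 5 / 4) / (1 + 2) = 73 / 12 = 6.08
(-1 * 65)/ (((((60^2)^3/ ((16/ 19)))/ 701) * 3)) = -9113/ 33242400000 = -0.00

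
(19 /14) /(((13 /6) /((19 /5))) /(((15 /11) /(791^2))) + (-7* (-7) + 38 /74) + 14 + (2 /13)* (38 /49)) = 10939383 /2109287513531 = 0.00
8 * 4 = 32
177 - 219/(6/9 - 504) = 267927/1510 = 177.44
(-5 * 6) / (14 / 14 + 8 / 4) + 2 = -8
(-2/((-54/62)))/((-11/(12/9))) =-248/891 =-0.28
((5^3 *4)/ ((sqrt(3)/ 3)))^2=750000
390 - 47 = 343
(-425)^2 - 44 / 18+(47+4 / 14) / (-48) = 182066543 / 1008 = 180621.57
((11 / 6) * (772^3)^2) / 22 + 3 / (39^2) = 8943973737290834945 / 507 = 17640973840810325.34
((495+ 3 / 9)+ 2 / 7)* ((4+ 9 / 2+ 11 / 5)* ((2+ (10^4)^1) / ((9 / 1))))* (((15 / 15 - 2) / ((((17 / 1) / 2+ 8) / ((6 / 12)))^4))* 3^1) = -1856464552 / 124521705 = -14.91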